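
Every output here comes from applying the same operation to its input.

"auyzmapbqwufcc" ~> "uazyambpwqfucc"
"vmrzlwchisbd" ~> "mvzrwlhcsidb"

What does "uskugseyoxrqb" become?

The rule is to swap each adjacent pair of characters (1↔2, 3↔4, ...).
On "uskugseyoxrqb" that produces "suuksgyexoqrb".

suuksgyexoqrb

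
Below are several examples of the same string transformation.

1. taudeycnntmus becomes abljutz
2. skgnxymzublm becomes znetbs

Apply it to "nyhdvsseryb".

The pattern: shift every letter 7 places forward in the alphabet (wrapping around), then keep every other character starting from the first (positions 1st, 3rd, 5th, ...).
Applying both steps to "nyhdvsseryb": "ufokczzlyfi", then "uoczyi".

uoczyi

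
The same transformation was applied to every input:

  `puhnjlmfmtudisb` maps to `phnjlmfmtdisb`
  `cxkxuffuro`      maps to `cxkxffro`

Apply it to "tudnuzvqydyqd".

tdnzvqydyqd

The rule is to remove every "u".
For "tudnuzvqydyqd" the result is "tdnzvqydyqd".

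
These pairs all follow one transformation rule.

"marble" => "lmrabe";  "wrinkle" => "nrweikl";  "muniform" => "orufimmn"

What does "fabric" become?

firabc

The transformation: sort the characters into alphabetical order, then move the last 3 characters to the front (rotate right by 3).
"fabric" → "abcfir" → "firabc".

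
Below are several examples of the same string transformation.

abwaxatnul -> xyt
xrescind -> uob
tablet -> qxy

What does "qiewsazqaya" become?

nfb

Rule — shift every letter 3 places backward in the alphabet (wrapping around), then keep only the first 3 characters.
For "qiewsazqaya", step one produces "nfbtpxwnxvx"; step two turns that into "nfb".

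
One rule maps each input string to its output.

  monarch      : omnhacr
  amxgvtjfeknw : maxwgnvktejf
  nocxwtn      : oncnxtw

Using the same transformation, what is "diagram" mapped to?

Each output is the input with this applied: move the first character to the end, then take characters alternately from the front and the back (1st, last, 2nd, 2nd-last, ...).
On "diagram": the first step gives "iagramd", and the second then gives "idamgar".

idamgar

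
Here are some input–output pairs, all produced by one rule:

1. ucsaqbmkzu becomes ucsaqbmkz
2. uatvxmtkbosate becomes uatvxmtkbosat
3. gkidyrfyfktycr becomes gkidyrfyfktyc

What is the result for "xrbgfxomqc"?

xrbgfxomq

In each case the input is transformed by: delete the last character.
Doing the same to "xrbgfxomqc": "xrbgfxomq".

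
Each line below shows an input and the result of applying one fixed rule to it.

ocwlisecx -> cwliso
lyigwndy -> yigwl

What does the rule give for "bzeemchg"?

What's happening: delete the last 3 characters, then move the first character to the end.
Applying both steps to "bzeemchg": "bzeem", then "zeemb".

zeemb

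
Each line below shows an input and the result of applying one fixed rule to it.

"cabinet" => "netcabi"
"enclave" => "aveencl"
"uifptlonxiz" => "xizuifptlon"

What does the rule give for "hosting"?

What's happening: move the last 3 characters to the front (rotate right by 3).
Doing the same to "hosting": "inghost".

inghost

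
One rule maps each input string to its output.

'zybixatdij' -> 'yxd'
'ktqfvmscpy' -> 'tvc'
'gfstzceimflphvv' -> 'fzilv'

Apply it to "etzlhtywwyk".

The rule is to keep one character in every 3, starting at position 2 (positions 2nd, 5th, 8th, ...).
For "etzlhtywwyk" the result is "thwk".

thwk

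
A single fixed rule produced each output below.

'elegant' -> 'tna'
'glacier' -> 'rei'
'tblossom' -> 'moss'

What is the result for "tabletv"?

What's happening: take characters alternately from the front and the back (1st, last, 2nd, 2nd-last, ...), then keep every other character starting from the second (positions 2nd, 4th, 6th, ...).
Starting from "tabletv": after the first operation, "tvatbel"; after the second, "vte".

vte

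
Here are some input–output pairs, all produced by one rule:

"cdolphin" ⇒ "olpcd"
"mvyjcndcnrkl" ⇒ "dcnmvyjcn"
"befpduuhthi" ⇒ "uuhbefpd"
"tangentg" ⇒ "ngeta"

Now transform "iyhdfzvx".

hdfiy

The rule is to delete the last 3 characters, then move the last 3 characters to the front (rotate right by 3).
Applying both steps to "iyhdfzvx": "iyhdf", then "hdfiy".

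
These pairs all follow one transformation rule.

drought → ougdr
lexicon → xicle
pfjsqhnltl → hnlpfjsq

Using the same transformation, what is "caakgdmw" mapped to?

kgdcaa

Looking at the pairs, the operation is to delete the last 2 characters, then move the last 3 characters to the front (rotate right by 3).
"caakgdmw" → "caakgd" → "kgdcaa".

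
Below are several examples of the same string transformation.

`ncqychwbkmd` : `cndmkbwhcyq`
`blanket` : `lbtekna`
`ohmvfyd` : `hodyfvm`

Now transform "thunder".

htrednu

What's happening: reverse the string, then move the last 2 characters to the front (rotate right by 2).
Applying both steps to "thunder": "rednuht", then "htrednu".
(Check on "ohmvfyd": → "dyfvmho" → "hodyfvm" ✓)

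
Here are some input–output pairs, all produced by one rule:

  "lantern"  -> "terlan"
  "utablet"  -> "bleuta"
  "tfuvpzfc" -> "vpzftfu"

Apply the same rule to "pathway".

What's happening: delete the last character, then move the first 3 characters to the end (rotate left by 3).
Starting from "pathway": after the first operation, "pathwa"; after the second, "hwapat".

hwapat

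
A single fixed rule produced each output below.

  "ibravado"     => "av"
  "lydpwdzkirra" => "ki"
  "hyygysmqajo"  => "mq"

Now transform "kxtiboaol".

bo

Rule — delete the last 3 characters, then keep only the last 2 characters.
For "kxtiboaol", step one produces "kxtibo"; step two turns that into "bo".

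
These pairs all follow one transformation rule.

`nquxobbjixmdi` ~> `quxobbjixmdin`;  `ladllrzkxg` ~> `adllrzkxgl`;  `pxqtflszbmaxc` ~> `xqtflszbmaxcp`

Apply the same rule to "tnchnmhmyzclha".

Looking at the pairs, the operation is to move the first character to the end.
"tnchnmhmyzclha" → "nchnmhmyzclhat".

nchnmhmyzclhat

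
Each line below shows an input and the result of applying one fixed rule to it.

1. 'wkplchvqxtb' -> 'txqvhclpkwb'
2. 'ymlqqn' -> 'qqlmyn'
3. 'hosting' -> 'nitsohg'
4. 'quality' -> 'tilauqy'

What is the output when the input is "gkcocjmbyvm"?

vybmjcockgm

The transformation: reverse the string, then move the first character to the end.
On "gkcocjmbyvm": the first step gives "mvybmjcockg", and the second then gives "vybmjcockgm".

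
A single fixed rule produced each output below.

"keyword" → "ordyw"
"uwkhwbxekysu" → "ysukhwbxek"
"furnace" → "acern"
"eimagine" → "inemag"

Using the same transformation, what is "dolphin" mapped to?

hinlp

The transformation: delete the first 2 characters, then move the last 3 characters to the front (rotate right by 3).
Starting from "dolphin": after the first operation, "lphin"; after the second, "hinlp".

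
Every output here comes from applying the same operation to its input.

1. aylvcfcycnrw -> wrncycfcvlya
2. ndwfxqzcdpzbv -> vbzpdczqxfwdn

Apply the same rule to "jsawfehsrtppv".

The pattern: reverse the string.
For "jsawfehsrtppv" the result is "vpptrshefwasj".

vpptrshefwasj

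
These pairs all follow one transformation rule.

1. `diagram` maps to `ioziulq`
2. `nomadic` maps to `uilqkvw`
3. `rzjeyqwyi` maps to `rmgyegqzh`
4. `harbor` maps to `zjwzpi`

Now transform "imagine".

ioqvmqu

Each output is the input with this applied: shift every letter 8 places forward in the alphabet (wrapping around), then move the first 2 characters to the end (rotate left by 2).
For "imagine", step one produces "quioqvm"; step two turns that into "ioqvmqu".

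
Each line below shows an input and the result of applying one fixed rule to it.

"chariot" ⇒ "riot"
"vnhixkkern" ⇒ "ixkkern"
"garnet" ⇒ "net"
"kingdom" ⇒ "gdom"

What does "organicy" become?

anicy

The pattern: delete the first 3 characters.
"organicy" → "anicy".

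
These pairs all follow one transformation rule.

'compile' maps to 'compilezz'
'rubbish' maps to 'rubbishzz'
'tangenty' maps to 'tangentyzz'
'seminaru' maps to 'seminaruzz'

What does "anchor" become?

anchorzz

The transformation: append "zz".
"anchor" → "anchorzz".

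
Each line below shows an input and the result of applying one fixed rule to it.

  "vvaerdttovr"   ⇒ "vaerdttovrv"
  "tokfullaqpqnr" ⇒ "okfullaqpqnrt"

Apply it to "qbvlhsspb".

bvlhsspbq

Each output is the input with this applied: move the first character to the end.
Applying that to "qbvlhsspb" gives "bvlhsspbq".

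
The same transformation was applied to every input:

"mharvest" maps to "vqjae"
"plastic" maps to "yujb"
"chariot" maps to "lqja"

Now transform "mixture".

Rule — delete the last 3 characters, then shift every letter 9 places forward in the alphabet (wrapping around).
Working it through for "mixture": intermediate "mixt", final "vrgc".

vrgc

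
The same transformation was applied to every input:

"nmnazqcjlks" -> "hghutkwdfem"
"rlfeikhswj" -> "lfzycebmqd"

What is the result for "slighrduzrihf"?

mfcablxotlcbz

The pattern: shift every letter 6 places backward in the alphabet (wrapping around).
On "slighrduzrihf" that produces "mfcablxotlcbz".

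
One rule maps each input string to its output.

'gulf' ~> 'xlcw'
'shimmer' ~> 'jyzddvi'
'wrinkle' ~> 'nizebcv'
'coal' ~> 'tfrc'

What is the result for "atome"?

Rule — shift every letter 9 places backward in the alphabet (wrapping around).
Applying that to "atome" gives "rkfdv".

rkfdv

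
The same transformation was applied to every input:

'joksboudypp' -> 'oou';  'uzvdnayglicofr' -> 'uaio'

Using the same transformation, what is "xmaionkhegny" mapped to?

aioe

Looking at the pairs, the operation is to keep only the vowels.
"xmaionkhegny" → "aioe".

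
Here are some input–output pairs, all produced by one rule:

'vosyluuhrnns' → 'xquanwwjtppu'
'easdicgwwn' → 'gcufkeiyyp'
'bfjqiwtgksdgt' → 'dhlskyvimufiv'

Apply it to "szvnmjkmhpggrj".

Rule — shift every letter 2 places forward in the alphabet (wrapping around).
On "szvnmjkmhpggrj" that produces "ubxpolmojriitl".

ubxpolmojriitl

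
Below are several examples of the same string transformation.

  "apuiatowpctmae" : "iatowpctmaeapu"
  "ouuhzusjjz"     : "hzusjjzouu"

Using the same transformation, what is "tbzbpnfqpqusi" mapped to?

What's happening: move the first 3 characters to the end (rotate left by 3).
Doing the same to "tbzbpnfqpqusi": "bpnfqpqusitbz".

bpnfqpqusitbz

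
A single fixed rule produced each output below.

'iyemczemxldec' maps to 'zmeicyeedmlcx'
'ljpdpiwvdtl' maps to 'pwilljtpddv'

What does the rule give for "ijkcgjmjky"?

Each output is the input with this applied: take characters alternately from the front and the back (1st, last, 2nd, 2nd-last, ...), then move the last 3 characters to the front (rotate right by 3).
On "ijkcgjmjky" that produces "mgjiyjkkjc".

mgjiyjkkjc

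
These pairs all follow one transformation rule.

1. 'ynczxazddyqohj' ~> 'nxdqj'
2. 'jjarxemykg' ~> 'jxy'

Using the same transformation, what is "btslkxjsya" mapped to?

Looking at the pairs, the operation is to keep one character in every 3, starting at position 2 (positions 2nd, 5th, 8th, ...).
Doing the same to "btslkxjsya": "tks".

tks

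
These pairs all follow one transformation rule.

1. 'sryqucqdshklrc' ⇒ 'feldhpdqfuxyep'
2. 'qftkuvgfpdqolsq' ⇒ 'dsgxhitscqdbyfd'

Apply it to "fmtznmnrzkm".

szgmazaemxz

In each case the input is transformed by: shift every letter 13 places forward in the alphabet (wrapping around) — i.e. ROT13.
For "fmtznmnrzkm" the result is "szgmazaemxz".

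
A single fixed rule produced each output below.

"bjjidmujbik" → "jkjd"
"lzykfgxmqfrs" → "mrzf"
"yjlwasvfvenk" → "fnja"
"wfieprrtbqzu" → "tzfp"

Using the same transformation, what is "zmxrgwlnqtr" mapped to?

The pattern: keep one character in every 3, starting at position 2 (positions 2nd, 5th, 8th, ...), then move the last 2 characters to the front (rotate right by 2).
"zmxrgwlnqtr" → "mgnr" → "nrmg".
(Check on "wfieprrtbqzu": → "fptz" → "tzfp" ✓)

nrmg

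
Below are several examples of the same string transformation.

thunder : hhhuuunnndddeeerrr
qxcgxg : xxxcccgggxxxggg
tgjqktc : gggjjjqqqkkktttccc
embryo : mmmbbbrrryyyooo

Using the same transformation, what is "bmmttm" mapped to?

mmmmmmttttttmmm

The transformation: repeat every character 3 times, then delete the first 3 characters.
Starting from "bmmttm": after the first operation, "bbbmmmmmmttttttmmm"; after the second, "mmmmmmttttttmmm".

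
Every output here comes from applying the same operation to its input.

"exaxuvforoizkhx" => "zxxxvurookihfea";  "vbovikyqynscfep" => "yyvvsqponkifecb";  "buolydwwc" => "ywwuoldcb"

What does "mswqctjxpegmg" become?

Rule — sort the characters into reverse alphabetical order.
"mswqctjxpegmg" → "xwtsqpmmjggec".

xwtsqpmmjggec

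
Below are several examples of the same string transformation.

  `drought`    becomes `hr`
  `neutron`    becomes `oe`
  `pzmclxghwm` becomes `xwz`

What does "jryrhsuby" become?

Rule — move the first 3 characters to the end (rotate left by 3), then keep one character in every 3, starting at position 3 (positions 3rd, 6th, 9th, ...).
Starting from "jryrhsuby": after the first operation, "rhsubyjry"; after the second, "syy".

syy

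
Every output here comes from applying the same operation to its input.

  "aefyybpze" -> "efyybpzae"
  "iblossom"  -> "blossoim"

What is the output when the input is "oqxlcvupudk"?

qxlcvupudok

Rule — swap the first and last characters, then move the first character to the end.
"oqxlcvupudk" → "kqxlcvupudo" → "qxlcvupudok".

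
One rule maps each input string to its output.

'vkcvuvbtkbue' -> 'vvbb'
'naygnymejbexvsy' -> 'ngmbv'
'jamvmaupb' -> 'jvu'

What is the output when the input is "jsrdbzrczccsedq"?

jdrce

The transformation: keep one character in every 3, starting at position 1 (positions 1st, 4th, 7th, ...).
Applying that to "jsrdbzrczccsedq" gives "jdrce".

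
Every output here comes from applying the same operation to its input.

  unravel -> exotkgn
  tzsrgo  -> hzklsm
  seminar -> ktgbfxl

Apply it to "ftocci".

bvvhmy

Each output is the input with this applied: reverse the string, then shift every letter 7 places backward in the alphabet (wrapping around).
Working it through for "ftocci": intermediate "iccotf", final "bvvhmy".
(Check on "unravel": → "levarnu" → "exotkgn" ✓)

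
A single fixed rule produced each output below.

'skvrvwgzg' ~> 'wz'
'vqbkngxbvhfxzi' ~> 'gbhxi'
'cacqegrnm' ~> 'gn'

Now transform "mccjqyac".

yc

Each output is the input with this applied: keep every other character starting from the second (positions 2nd, 4th, 6th, ...), then delete the first 2 characters.
Working it through for "mccjqyac": intermediate "cjyc", final "yc".
(Check on "cacqegrnm": → "aqgn" → "gn" ✓)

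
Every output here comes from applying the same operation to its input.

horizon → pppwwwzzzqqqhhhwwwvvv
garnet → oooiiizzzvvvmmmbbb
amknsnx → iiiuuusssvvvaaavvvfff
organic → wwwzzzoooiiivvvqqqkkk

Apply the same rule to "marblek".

uuuiiizzzjjjtttmmmsss

The pattern: shift every letter 8 places forward in the alphabet (wrapping around), then repeat every character 3 times.
For "marblek" the result is "uuuiiizzzjjjtttmmmsss".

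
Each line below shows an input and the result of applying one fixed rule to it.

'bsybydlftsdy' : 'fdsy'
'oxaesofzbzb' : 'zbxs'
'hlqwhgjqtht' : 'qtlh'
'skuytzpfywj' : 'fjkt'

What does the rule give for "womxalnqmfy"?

qyoa

Each output is the input with this applied: keep one character in every 3, starting at position 2 (positions 2nd, 5th, 8th, ...), then move the first 2 characters to the end (rotate left by 2).
Starting from "womxalnqmfy": after the first operation, "oaqy"; after the second, "qyoa".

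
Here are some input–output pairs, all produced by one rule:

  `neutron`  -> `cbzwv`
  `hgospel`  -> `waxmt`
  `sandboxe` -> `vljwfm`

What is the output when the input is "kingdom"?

volwu

The rule is to delete the first 2 characters, then shift every letter 8 places forward in the alphabet (wrapping around).
"kingdom" → "ngdom" → "volwu".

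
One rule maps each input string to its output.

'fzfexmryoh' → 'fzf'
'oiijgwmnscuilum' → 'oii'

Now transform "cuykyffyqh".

cuy

The rule is to keep only the first 3 characters.
On "cuykyffyqh" that produces "cuy".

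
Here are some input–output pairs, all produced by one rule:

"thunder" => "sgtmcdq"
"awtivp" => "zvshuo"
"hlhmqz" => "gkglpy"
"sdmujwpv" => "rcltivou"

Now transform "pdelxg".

ocdkwf

The rule is to shift every letter 1 place backward in the alphabet (wrapping around).
Doing the same to "pdelxg": "ocdkwf".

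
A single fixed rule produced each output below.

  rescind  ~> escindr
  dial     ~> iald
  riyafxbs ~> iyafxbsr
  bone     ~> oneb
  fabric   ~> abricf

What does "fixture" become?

The transformation: move the first character to the end.
So "fixture" becomes "ixturef".

ixturef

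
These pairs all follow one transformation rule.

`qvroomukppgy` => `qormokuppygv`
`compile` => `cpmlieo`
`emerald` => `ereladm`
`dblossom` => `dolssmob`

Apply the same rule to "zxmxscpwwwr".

zxmcswpwwrx

The rule is to swap each adjacent pair of characters (1↔2, 3↔4, ...), then move the first character to the end.
For "zxmxscpwwwr", step one produces "xzxmcswpwwr"; step two turns that into "zxmcswpwwrx".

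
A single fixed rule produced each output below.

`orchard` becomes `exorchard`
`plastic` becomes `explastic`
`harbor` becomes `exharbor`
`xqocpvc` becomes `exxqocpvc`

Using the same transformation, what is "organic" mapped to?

exorganic

In each case the input is transformed by: prepend "ex".
Doing the same to "organic": "exorganic".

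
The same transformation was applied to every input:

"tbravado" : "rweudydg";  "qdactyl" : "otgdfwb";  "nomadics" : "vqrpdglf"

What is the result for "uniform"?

The rule is to shift every letter 3 places forward in the alphabet (wrapping around), then move the last character to the front.
Applying both steps to "uniform": "xqlirup", then "pxqliru".
(Check on "nomadics": → "qrpdglfv" → "vqrpdglf" ✓)

pxqliru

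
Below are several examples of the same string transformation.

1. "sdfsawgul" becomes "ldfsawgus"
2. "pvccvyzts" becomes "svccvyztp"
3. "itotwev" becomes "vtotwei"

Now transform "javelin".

navelij

Each output is the input with this applied: swap the first and last characters.
Doing the same to "javelin": "navelij".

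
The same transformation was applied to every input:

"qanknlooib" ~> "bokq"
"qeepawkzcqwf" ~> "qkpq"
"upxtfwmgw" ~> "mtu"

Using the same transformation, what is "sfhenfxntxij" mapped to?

The rule is to keep one character in every 3, starting at position 1 (positions 1st, 4th, 7th, ...), then reverse the string.
Working it through for "sfhenfxntxij": intermediate "sexx", final "xxes".

xxes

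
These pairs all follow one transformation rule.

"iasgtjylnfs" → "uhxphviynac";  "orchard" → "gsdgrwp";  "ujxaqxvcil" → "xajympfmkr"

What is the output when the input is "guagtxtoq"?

dfvjpvimi

Looking at the pairs, the operation is to shift every letter 11 places backward in the alphabet (wrapping around), then move the last 2 characters to the front (rotate right by 2).
Starting from "guagtxtoq": after the first operation, "vjpvimidf"; after the second, "dfvjpvimi".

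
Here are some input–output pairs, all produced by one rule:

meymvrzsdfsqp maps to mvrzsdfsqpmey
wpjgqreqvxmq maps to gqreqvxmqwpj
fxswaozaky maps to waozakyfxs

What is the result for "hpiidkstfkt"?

What's happening: move the first 3 characters to the end (rotate left by 3).
So "hpiidkstfkt" becomes "idkstfkthpi".

idkstfkthpi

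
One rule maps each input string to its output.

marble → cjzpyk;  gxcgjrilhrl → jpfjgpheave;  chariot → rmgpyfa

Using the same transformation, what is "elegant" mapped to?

The transformation: reverse the string, then shift every letter 2 places backward in the alphabet (wrapping around).
On "elegant": the first step gives "tnagele", and the second then gives "rlyecjc".

rlyecjc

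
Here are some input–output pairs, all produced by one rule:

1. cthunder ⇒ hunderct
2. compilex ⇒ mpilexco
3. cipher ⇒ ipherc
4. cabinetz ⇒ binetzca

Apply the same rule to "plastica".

asticapl

Each output is the input with this applied: move the last 2 characters to the front (rotate right by 2), then swap the front and back halves of the string.
Applying both steps to "plastica": "caplasti", then "asticapl".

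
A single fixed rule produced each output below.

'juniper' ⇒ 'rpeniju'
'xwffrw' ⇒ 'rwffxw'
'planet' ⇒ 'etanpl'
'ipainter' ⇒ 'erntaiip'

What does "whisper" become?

rpeiswh

The rule is to swap each adjacent pair of characters (1↔2, 3↔4, ...), then reverse the string.
"whisper" → "hwsiepr" → "rpeiswh".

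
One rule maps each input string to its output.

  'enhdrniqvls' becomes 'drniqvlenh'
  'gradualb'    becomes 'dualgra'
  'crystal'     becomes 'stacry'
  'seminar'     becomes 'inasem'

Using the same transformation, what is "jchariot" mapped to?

Looking at the pairs, the operation is to delete the last character, then move the first 3 characters to the end (rotate left by 3).
On "jchariot" that produces "ariojch".

ariojch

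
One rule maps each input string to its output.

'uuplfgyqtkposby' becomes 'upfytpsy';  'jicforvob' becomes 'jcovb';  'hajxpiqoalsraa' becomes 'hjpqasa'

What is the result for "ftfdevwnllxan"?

What's happening: keep every other character starting from the first (positions 1st, 3rd, 5th, ...).
Doing the same to "ftfdevwnllxan": "ffewlxn".

ffewlxn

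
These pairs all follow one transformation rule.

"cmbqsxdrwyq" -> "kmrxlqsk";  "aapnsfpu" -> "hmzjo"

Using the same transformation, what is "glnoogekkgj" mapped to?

iiayeead

Rule — shift every letter 6 places backward in the alphabet (wrapping around), then delete the first 3 characters.
Working it through for "glnoogekkgj": intermediate "afhiiayeead", final "iiayeead".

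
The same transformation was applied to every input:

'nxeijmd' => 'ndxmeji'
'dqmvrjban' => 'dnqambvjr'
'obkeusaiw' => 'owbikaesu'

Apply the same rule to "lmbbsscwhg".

The pattern: take characters alternately from the front and the back (1st, last, 2nd, 2nd-last, ...).
On "lmbbsscwhg" that produces "lgmhbwbcss".

lgmhbwbcss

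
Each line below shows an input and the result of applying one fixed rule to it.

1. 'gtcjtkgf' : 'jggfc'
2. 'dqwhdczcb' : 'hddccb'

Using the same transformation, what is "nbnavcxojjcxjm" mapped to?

onnmjjjccba

Looking at the pairs, the operation is to sort the characters into reverse alphabetical order, then delete the first 3 characters.
On "nbnavcxojjcxjm": the first step gives "xxvonnmjjjccba", and the second then gives "onnmjjjccba".
(Check on "gtcjtkgf": → "ttkjggfc" → "jggfc" ✓)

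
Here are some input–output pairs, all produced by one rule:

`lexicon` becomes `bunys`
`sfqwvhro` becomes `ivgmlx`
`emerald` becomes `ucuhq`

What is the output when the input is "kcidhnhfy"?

The pattern: delete the last 2 characters, then shift every letter 10 places backward in the alphabet (wrapping around).
Starting from "kcidhnhfy": after the first operation, "kcidhnh"; after the second, "asytxdx".

asytxdx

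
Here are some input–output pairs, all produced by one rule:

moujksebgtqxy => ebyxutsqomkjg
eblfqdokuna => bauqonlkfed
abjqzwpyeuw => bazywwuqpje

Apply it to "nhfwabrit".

In each case the input is transformed by: sort the characters into reverse alphabetical order, then move the last 2 characters to the front (rotate right by 2).
For "nhfwabrit", step one produces "wtrnihfba"; step two turns that into "bawtrnihf".

bawtrnihf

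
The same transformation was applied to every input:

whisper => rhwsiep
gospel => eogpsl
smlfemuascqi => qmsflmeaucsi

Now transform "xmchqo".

In each case the input is transformed by: swap each adjacent pair of characters (1↔2, 3↔4, ...), then move the last character to the front.
For "xmchqo", step one produces "mxhcoq"; step two turns that into "qmxhco".

qmxhco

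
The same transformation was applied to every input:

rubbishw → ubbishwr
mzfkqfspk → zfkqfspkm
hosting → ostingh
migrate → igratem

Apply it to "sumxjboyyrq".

Looking at the pairs, the operation is to move the first character to the end.
Applying that to "sumxjboyyrq" gives "umxjboyyrqs".

umxjboyyrqs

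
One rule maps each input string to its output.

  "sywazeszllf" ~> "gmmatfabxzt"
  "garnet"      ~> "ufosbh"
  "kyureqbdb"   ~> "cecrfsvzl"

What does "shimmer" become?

sfnnjit

Looking at the pairs, the operation is to shift every letter 1 place forward in the alphabet (wrapping around), then reverse the string.
Applying both steps to "shimmer": "tijnnfs", then "sfnnjit".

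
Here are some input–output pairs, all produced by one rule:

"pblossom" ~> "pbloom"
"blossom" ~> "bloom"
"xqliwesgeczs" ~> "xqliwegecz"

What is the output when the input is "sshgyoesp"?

hgyoep

Each output is the input with this applied: remove every "s".
For "sshgyoesp" the result is "hgyoep".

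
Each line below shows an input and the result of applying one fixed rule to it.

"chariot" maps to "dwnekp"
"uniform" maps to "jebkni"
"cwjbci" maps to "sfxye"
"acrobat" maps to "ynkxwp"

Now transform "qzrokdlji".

vnkgzhfe

In each case the input is transformed by: delete the first character, then shift every letter 4 places backward in the alphabet (wrapping around).
So "qzrokdlji" becomes "vnkgzhfe".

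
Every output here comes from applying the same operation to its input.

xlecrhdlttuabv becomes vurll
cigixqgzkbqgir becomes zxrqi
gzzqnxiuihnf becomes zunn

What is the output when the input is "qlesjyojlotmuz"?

ztljj

What's happening: keep one character in every 3, starting at position 2 (positions 2nd, 5th, 8th, ...), then sort the characters into reverse alphabetical order.
For "qlesjyojlotmuz", step one produces "ljjtz"; step two turns that into "ztljj".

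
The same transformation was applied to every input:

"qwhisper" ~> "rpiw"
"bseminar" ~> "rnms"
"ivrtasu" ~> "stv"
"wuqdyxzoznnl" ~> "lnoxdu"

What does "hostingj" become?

Each output is the input with this applied: keep every other character starting from the second (positions 2nd, 4th, 6th, ...), then reverse the string.
Working it through for "hostingj": intermediate "otnj", final "jnto".
(Check on "ivrtasu": → "vts" → "stv" ✓)

jnto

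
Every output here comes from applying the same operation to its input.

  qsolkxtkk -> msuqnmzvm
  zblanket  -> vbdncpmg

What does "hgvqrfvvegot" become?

vjixsthxxgiq

The transformation: move the last character to the front, then shift every letter 2 places forward in the alphabet (wrapping around).
Starting from "hgvqrfvvegot": after the first operation, "thgvqrfvvego"; after the second, "vjixsthxxgiq".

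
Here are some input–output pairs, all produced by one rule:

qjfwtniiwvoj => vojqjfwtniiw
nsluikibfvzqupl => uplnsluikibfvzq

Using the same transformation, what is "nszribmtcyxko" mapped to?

What's happening: move the last 3 characters to the front (rotate right by 3).
Applying that to "nszribmtcyxko" gives "xkonszribmtcy".

xkonszribmtcy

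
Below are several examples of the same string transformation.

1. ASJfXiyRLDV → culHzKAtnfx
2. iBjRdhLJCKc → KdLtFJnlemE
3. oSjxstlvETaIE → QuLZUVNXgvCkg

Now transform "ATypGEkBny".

cvARigMdPA

Rule — shift every letter 2 places forward in the alphabet (wrapping around), then flip the case of every letter.
Starting from "ATypGEkBny": after the first operation, "CVarIGmDpa"; after the second, "cvARigMdPA".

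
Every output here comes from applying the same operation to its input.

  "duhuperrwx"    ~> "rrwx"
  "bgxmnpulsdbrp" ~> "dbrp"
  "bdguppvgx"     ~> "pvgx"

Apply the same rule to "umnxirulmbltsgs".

Each output is the input with this applied: keep only the last 4 characters.
Doing the same to "umnxirulmbltsgs": "tsgs".

tsgs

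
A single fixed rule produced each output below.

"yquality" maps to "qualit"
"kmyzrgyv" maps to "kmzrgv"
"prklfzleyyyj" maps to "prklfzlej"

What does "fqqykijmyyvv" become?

fqqkijmvv

Looking at the pairs, the operation is to remove every "y".
"fqqykijmyyvv" → "fqqkijmvv".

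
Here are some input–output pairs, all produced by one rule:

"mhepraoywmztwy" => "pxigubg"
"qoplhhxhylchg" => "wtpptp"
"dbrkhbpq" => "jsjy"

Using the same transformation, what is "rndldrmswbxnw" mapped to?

vtzajv

Rule — shift every letter 8 places forward in the alphabet (wrapping around), then keep every other character starting from the second (positions 2nd, 4th, 6th, ...).
Starting from "rndldrmswbxnw": after the first operation, "zvltlzuaejfve"; after the second, "vtzajv".
(Check on "dbrkhbpq": → "ljzspjxy" → "jsjy" ✓)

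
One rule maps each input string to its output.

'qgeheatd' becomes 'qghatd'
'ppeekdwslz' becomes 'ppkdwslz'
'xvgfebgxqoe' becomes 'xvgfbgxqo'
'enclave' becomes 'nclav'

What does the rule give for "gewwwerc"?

The transformation: remove every "e".
Doing the same to "gewwwerc": "gwwwrc".

gwwwrc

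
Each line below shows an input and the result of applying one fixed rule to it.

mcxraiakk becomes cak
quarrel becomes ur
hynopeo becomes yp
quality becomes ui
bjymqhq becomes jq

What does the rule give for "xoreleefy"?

The rule is to keep one character in every 3, starting at position 2 (positions 2nd, 5th, 8th, ...).
On "xoreleefy" that produces "olf".

olf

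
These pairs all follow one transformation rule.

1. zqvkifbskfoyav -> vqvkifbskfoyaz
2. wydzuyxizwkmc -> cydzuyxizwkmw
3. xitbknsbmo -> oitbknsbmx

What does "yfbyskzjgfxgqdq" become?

qfbyskzjgfxgqdy

Each output is the input with this applied: swap the first and last characters.
Applying that to "yfbyskzjgfxgqdq" gives "qfbyskzjgfxgqdy".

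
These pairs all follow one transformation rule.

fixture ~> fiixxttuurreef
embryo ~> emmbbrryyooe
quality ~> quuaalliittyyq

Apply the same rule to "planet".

Each output is the input with this applied: double every character, then move the first character to the end.
"planet" → "ppllaanneett" → "pllaanneettp".

pllaanneettp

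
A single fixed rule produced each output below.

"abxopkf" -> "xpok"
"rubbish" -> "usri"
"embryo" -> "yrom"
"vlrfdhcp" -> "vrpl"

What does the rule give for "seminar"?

In each case the input is transformed by: sort the characters into reverse alphabetical order, then keep only the first 4 characters.
For "seminar", step one produces "srnmiea"; step two turns that into "srnm".

srnm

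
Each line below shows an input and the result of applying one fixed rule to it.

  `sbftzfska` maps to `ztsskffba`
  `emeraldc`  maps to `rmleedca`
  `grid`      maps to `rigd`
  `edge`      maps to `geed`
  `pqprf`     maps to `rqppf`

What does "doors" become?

srood

The transformation: sort the characters into reverse alphabetical order.
Doing the same to "doors": "srood".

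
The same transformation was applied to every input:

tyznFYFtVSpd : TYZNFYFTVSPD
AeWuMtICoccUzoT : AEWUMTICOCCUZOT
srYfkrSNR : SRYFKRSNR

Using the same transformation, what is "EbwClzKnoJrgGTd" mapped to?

EBWCLZKNOJRGGTD

In each case the input is transformed by: convert every letter to uppercase.
"EbwClzKnoJrgGTd" → "EBWCLZKNOJRGGTD".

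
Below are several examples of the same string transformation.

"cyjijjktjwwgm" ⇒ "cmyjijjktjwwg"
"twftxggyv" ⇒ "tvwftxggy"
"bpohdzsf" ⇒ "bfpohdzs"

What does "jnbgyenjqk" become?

In each case the input is transformed by: swap the first and last characters, then move the last character to the front.
Applying both steps to "jnbgyenjqk": "knbgyenjqj", then "jknbgyenjq".

jknbgyenjq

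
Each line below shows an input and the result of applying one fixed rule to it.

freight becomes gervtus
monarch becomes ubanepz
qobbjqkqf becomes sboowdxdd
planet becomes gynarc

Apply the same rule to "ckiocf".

sxvbpp

What's happening: shift every letter 13 places forward in the alphabet (wrapping around) — i.e. ROT13, then swap the first and last characters.
Starting from "ckiocf": after the first operation, "pxvbps"; after the second, "sxvbpp".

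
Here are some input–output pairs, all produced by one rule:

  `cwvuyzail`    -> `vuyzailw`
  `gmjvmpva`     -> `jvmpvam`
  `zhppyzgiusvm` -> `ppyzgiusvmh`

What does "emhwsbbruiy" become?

hwsbbruiym

In each case the input is transformed by: delete the first character, then move the first character to the end.
For "emhwsbbruiy", step one produces "mhwsbbruiy"; step two turns that into "hwsbbruiym".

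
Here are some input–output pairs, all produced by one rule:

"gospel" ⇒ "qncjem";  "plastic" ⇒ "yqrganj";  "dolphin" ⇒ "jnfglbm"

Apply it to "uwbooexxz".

The transformation: shift every letter 2 places backward in the alphabet (wrapping around), then move the first 2 characters to the end (rotate left by 2).
For "uwbooexxz", step one produces "suzmmcvvx"; step two turns that into "zmmcvvxsu".
(Check on "dolphin": → "bmjnfgl" → "jnfglbm" ✓)

zmmcvvxsu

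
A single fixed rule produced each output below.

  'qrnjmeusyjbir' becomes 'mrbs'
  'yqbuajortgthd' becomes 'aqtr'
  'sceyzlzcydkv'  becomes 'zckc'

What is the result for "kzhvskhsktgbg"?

Looking at the pairs, the operation is to keep one character in every 3, starting at position 2 (positions 2nd, 5th, 8th, ...), then swap each adjacent pair of characters (1↔2, 3↔4, ...).
Working it through for "kzhvskhsktgbg": intermediate "zssg", final "szgs".

szgs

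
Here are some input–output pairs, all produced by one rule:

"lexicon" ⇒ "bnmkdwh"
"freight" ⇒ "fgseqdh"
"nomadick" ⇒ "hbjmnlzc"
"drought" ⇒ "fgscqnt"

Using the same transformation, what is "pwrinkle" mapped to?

jkdovqhm

Rule — shift every letter 1 place backward in the alphabet (wrapping around), then move the last 3 characters to the front (rotate right by 3).
For "pwrinkle", step one produces "ovqhmjkd"; step two turns that into "jkdovqhm".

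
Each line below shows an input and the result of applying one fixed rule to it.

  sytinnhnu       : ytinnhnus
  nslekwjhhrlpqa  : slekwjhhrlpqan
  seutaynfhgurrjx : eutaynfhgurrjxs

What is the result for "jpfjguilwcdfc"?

The transformation: move the first character to the end.
Doing the same to "jpfjguilwcdfc": "pfjguilwcdfcj".

pfjguilwcdfcj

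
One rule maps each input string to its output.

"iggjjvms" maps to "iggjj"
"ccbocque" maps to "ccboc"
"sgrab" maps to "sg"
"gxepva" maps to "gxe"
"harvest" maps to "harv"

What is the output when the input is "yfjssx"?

yfj

Looking at the pairs, the operation is to delete the last 3 characters.
Applying that to "yfjssx" gives "yfj".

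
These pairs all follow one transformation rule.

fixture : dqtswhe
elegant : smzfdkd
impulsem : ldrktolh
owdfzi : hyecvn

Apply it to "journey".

xdmqtni

The transformation: shift every letter 1 place backward in the alphabet (wrapping around), then reverse the string.
Applying that to "journey" gives "xdmqtni".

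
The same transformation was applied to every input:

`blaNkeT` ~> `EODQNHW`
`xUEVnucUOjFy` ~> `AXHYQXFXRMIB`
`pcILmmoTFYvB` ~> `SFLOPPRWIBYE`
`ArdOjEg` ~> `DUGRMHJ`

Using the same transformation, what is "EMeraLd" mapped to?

HPHUDOG

The pattern: shift every letter 3 places forward in the alphabet (wrapping around), then convert every letter to uppercase.
"EMeraLd" → "HPhudOg" → "HPHUDOG".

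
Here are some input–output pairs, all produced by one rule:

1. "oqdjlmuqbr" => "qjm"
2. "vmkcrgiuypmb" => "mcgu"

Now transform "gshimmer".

The transformation: delete the last 3 characters, then keep every other character starting from the second (positions 2nd, 4th, 6th, ...).
"gshimmer" → "gshim" → "si".
(Check on "oqdjlmuqbr": → "oqdjlmu" → "qjm" ✓)

si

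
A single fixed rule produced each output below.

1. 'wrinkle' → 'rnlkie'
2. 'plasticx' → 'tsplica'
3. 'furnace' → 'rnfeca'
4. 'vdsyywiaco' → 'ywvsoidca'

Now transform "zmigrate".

trmigea

The rule is to sort the characters into reverse alphabetical order, then delete the first character.
"zmigrate" → "ztrmigea" → "trmigea".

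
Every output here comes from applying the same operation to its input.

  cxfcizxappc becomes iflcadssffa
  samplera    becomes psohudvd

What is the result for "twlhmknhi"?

In each case the input is transformed by: move the first 2 characters to the end (rotate left by 2), then shift every letter 3 places forward in the alphabet (wrapping around).
Starting from "twlhmknhi": after the first operation, "lhmknhitw"; after the second, "okpnqklwz".

okpnqklwz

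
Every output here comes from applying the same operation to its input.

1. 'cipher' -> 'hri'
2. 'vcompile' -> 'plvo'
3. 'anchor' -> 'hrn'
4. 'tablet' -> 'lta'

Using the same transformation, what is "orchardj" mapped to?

adoc

The transformation: swap the front and back halves of the string, then keep every other character starting from the first (positions 1st, 3rd, 5th, ...).
So "orchardj" becomes "adoc".
(Check on "cipher": → "hercip" → "hri" ✓)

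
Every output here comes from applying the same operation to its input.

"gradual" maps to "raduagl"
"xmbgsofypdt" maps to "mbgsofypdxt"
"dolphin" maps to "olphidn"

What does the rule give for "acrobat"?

The transformation: swap the first and last characters, then move the first character to the end.
So "acrobat" becomes "crobaat".
(Check on "xmbgsofypdt": → "tmbgsofypdx" → "mbgsofypdxt" ✓)

crobaat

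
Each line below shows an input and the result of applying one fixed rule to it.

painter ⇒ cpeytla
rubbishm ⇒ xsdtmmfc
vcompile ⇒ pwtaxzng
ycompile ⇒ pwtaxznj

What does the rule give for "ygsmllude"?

pofwwxdrj

The rule is to reverse the string, then shift every letter 11 places forward in the alphabet (wrapping around).
Applying both steps to "ygsmllude": "edullmsgy", then "pofwwxdrj".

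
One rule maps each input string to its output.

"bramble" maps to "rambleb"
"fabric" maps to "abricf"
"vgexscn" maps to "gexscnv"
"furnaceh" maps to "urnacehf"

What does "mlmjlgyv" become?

lmjlgyvm

In each case the input is transformed by: move the first character to the end.
Applying that to "mlmjlgyv" gives "lmjlgyvm".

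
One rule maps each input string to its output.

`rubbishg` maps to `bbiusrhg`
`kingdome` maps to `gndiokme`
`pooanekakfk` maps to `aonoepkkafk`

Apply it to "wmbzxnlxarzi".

What's happening: move the first 3 characters to the end (rotate left by 3), then take characters alternately from the front and the back (1st, last, 2nd, 2nd-last, ...).
Applying both steps to "wmbzxnlxarzi": "zxnlxarziwmb", then "zbxmnwlixzar".
(Check on "rubbishg": → "bishgrub" → "bbiusrhg" ✓)

zbxmnwlixzar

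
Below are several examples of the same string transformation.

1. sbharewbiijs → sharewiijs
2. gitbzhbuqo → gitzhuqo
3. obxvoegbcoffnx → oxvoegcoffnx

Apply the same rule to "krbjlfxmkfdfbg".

The rule is to remove every "b".
Doing the same to "krbjlfxmkfdfbg": "krjlfxmkfdfg".

krjlfxmkfdfg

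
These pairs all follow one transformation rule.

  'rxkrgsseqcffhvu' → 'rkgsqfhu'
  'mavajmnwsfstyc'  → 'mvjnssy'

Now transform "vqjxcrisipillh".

In each case the input is transformed by: keep every other character starting from the first (positions 1st, 3rd, 5th, ...).
Doing the same to "vqjxcrisipillh": "vjciiil".

vjciiil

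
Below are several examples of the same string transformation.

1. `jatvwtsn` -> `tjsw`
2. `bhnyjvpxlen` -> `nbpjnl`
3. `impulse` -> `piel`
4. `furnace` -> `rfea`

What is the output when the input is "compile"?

mcei

In each case the input is transformed by: keep every other character starting from the first (positions 1st, 3rd, 5th, ...), then swap each adjacent pair of characters (1↔2, 3↔4, ...).
"compile" → "cmie" → "mcei".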